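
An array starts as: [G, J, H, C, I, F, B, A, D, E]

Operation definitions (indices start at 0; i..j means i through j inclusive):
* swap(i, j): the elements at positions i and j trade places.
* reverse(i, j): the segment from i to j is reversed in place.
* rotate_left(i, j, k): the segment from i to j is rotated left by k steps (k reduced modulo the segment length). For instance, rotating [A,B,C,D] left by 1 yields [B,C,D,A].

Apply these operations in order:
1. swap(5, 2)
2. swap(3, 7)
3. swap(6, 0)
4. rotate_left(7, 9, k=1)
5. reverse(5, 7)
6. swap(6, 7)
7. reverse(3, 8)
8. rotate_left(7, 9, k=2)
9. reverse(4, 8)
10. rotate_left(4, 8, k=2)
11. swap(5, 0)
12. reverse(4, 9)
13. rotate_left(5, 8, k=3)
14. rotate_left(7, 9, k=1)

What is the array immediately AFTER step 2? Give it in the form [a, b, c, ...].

After 1 (swap(5, 2)): [G, J, F, C, I, H, B, A, D, E]
After 2 (swap(3, 7)): [G, J, F, A, I, H, B, C, D, E]

Answer: [G, J, F, A, I, H, B, C, D, E]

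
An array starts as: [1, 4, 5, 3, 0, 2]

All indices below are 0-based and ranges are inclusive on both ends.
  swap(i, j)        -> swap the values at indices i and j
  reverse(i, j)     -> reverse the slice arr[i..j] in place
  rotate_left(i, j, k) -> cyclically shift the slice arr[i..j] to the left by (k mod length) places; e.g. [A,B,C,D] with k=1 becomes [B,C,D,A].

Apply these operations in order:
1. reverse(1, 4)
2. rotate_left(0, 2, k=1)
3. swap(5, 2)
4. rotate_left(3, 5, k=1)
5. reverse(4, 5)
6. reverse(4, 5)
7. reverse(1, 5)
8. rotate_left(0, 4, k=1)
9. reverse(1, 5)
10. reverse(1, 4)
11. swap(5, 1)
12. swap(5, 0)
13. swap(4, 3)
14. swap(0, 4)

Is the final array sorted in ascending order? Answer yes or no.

Answer: yes

Derivation:
After 1 (reverse(1, 4)): [1, 0, 3, 5, 4, 2]
After 2 (rotate_left(0, 2, k=1)): [0, 3, 1, 5, 4, 2]
After 3 (swap(5, 2)): [0, 3, 2, 5, 4, 1]
After 4 (rotate_left(3, 5, k=1)): [0, 3, 2, 4, 1, 5]
After 5 (reverse(4, 5)): [0, 3, 2, 4, 5, 1]
After 6 (reverse(4, 5)): [0, 3, 2, 4, 1, 5]
After 7 (reverse(1, 5)): [0, 5, 1, 4, 2, 3]
After 8 (rotate_left(0, 4, k=1)): [5, 1, 4, 2, 0, 3]
After 9 (reverse(1, 5)): [5, 3, 0, 2, 4, 1]
After 10 (reverse(1, 4)): [5, 4, 2, 0, 3, 1]
After 11 (swap(5, 1)): [5, 1, 2, 0, 3, 4]
After 12 (swap(5, 0)): [4, 1, 2, 0, 3, 5]
After 13 (swap(4, 3)): [4, 1, 2, 3, 0, 5]
After 14 (swap(0, 4)): [0, 1, 2, 3, 4, 5]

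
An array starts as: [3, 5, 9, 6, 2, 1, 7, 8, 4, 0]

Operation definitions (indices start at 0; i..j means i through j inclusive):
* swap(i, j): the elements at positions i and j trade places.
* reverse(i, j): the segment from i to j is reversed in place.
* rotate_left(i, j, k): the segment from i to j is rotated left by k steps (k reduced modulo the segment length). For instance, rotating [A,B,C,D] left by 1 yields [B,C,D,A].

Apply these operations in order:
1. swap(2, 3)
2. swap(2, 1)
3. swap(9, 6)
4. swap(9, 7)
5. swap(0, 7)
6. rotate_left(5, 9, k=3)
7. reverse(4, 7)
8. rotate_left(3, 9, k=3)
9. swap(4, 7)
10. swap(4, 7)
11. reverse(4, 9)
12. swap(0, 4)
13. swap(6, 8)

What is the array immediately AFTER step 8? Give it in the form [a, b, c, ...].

Answer: [7, 6, 5, 4, 2, 0, 3, 9, 1, 8]

Derivation:
After 1 (swap(2, 3)): [3, 5, 6, 9, 2, 1, 7, 8, 4, 0]
After 2 (swap(2, 1)): [3, 6, 5, 9, 2, 1, 7, 8, 4, 0]
After 3 (swap(9, 6)): [3, 6, 5, 9, 2, 1, 0, 8, 4, 7]
After 4 (swap(9, 7)): [3, 6, 5, 9, 2, 1, 0, 7, 4, 8]
After 5 (swap(0, 7)): [7, 6, 5, 9, 2, 1, 0, 3, 4, 8]
After 6 (rotate_left(5, 9, k=3)): [7, 6, 5, 9, 2, 4, 8, 1, 0, 3]
After 7 (reverse(4, 7)): [7, 6, 5, 9, 1, 8, 4, 2, 0, 3]
After 8 (rotate_left(3, 9, k=3)): [7, 6, 5, 4, 2, 0, 3, 9, 1, 8]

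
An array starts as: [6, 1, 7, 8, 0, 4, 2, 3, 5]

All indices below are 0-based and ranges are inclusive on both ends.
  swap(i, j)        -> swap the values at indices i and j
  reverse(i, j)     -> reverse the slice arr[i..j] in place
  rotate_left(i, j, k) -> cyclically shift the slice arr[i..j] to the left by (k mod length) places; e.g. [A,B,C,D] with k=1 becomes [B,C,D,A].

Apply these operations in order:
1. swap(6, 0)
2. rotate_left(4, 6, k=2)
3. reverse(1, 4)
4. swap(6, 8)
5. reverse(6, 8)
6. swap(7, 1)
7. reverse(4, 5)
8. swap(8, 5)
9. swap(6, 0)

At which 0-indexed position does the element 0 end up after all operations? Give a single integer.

Answer: 4

Derivation:
After 1 (swap(6, 0)): [2, 1, 7, 8, 0, 4, 6, 3, 5]
After 2 (rotate_left(4, 6, k=2)): [2, 1, 7, 8, 6, 0, 4, 3, 5]
After 3 (reverse(1, 4)): [2, 6, 8, 7, 1, 0, 4, 3, 5]
After 4 (swap(6, 8)): [2, 6, 8, 7, 1, 0, 5, 3, 4]
After 5 (reverse(6, 8)): [2, 6, 8, 7, 1, 0, 4, 3, 5]
After 6 (swap(7, 1)): [2, 3, 8, 7, 1, 0, 4, 6, 5]
After 7 (reverse(4, 5)): [2, 3, 8, 7, 0, 1, 4, 6, 5]
After 8 (swap(8, 5)): [2, 3, 8, 7, 0, 5, 4, 6, 1]
After 9 (swap(6, 0)): [4, 3, 8, 7, 0, 5, 2, 6, 1]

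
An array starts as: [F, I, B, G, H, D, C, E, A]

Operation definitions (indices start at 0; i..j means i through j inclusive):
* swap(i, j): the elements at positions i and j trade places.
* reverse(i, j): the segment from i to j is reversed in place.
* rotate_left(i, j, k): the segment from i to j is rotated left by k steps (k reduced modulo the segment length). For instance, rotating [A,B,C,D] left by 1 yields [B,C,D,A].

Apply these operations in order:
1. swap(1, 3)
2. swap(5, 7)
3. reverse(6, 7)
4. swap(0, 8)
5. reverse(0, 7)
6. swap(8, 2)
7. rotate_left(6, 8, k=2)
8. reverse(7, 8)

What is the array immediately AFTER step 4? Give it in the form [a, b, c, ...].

Answer: [A, G, B, I, H, E, D, C, F]

Derivation:
After 1 (swap(1, 3)): [F, G, B, I, H, D, C, E, A]
After 2 (swap(5, 7)): [F, G, B, I, H, E, C, D, A]
After 3 (reverse(6, 7)): [F, G, B, I, H, E, D, C, A]
After 4 (swap(0, 8)): [A, G, B, I, H, E, D, C, F]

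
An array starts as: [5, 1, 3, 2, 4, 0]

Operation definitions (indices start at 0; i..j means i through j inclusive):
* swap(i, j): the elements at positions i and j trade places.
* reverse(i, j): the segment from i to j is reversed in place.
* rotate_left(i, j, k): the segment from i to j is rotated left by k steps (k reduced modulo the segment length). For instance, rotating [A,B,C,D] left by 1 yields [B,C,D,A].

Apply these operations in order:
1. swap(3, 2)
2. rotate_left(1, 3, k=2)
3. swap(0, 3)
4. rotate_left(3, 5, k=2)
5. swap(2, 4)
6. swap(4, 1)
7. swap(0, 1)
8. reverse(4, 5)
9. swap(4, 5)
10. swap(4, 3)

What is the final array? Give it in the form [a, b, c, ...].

After 1 (swap(3, 2)): [5, 1, 2, 3, 4, 0]
After 2 (rotate_left(1, 3, k=2)): [5, 3, 1, 2, 4, 0]
After 3 (swap(0, 3)): [2, 3, 1, 5, 4, 0]
After 4 (rotate_left(3, 5, k=2)): [2, 3, 1, 0, 5, 4]
After 5 (swap(2, 4)): [2, 3, 5, 0, 1, 4]
After 6 (swap(4, 1)): [2, 1, 5, 0, 3, 4]
After 7 (swap(0, 1)): [1, 2, 5, 0, 3, 4]
After 8 (reverse(4, 5)): [1, 2, 5, 0, 4, 3]
After 9 (swap(4, 5)): [1, 2, 5, 0, 3, 4]
After 10 (swap(4, 3)): [1, 2, 5, 3, 0, 4]

Answer: [1, 2, 5, 3, 0, 4]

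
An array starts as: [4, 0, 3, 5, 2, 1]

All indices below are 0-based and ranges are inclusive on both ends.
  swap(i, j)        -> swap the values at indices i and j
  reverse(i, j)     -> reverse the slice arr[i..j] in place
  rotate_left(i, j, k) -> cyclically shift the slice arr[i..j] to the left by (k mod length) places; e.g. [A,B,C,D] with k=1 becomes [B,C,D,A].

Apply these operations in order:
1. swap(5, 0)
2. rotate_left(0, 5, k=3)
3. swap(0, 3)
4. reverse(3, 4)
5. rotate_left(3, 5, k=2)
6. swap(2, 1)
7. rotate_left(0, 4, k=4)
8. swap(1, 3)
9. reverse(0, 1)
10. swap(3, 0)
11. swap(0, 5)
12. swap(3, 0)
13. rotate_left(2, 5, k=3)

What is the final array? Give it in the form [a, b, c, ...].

After 1 (swap(5, 0)): [1, 0, 3, 5, 2, 4]
After 2 (rotate_left(0, 5, k=3)): [5, 2, 4, 1, 0, 3]
After 3 (swap(0, 3)): [1, 2, 4, 5, 0, 3]
After 4 (reverse(3, 4)): [1, 2, 4, 0, 5, 3]
After 5 (rotate_left(3, 5, k=2)): [1, 2, 4, 3, 0, 5]
After 6 (swap(2, 1)): [1, 4, 2, 3, 0, 5]
After 7 (rotate_left(0, 4, k=4)): [0, 1, 4, 2, 3, 5]
After 8 (swap(1, 3)): [0, 2, 4, 1, 3, 5]
After 9 (reverse(0, 1)): [2, 0, 4, 1, 3, 5]
After 10 (swap(3, 0)): [1, 0, 4, 2, 3, 5]
After 11 (swap(0, 5)): [5, 0, 4, 2, 3, 1]
After 12 (swap(3, 0)): [2, 0, 4, 5, 3, 1]
After 13 (rotate_left(2, 5, k=3)): [2, 0, 1, 4, 5, 3]

Answer: [2, 0, 1, 4, 5, 3]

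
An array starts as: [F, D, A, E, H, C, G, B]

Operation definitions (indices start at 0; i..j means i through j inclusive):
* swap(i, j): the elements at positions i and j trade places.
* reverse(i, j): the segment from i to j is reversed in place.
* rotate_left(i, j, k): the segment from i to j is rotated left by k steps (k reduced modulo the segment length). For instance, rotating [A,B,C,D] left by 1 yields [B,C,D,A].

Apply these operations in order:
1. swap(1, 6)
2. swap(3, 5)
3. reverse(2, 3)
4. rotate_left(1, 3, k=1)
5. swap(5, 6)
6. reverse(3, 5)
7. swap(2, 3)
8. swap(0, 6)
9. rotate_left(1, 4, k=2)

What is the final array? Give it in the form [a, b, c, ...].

Answer: [E, A, H, C, D, G, F, B]

Derivation:
After 1 (swap(1, 6)): [F, G, A, E, H, C, D, B]
After 2 (swap(3, 5)): [F, G, A, C, H, E, D, B]
After 3 (reverse(2, 3)): [F, G, C, A, H, E, D, B]
After 4 (rotate_left(1, 3, k=1)): [F, C, A, G, H, E, D, B]
After 5 (swap(5, 6)): [F, C, A, G, H, D, E, B]
After 6 (reverse(3, 5)): [F, C, A, D, H, G, E, B]
After 7 (swap(2, 3)): [F, C, D, A, H, G, E, B]
After 8 (swap(0, 6)): [E, C, D, A, H, G, F, B]
After 9 (rotate_left(1, 4, k=2)): [E, A, H, C, D, G, F, B]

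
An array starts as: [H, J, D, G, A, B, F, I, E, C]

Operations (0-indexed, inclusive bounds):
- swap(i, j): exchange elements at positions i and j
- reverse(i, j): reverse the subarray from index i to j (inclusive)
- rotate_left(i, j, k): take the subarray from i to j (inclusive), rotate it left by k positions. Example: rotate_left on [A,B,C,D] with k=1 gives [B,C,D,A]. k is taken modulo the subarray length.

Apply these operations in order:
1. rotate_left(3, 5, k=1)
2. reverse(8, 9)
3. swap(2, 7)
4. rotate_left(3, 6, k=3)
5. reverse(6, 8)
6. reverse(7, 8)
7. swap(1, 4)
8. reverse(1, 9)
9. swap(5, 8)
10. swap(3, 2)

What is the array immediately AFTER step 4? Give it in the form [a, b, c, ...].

Answer: [H, J, I, F, A, B, G, D, C, E]

Derivation:
After 1 (rotate_left(3, 5, k=1)): [H, J, D, A, B, G, F, I, E, C]
After 2 (reverse(8, 9)): [H, J, D, A, B, G, F, I, C, E]
After 3 (swap(2, 7)): [H, J, I, A, B, G, F, D, C, E]
After 4 (rotate_left(3, 6, k=3)): [H, J, I, F, A, B, G, D, C, E]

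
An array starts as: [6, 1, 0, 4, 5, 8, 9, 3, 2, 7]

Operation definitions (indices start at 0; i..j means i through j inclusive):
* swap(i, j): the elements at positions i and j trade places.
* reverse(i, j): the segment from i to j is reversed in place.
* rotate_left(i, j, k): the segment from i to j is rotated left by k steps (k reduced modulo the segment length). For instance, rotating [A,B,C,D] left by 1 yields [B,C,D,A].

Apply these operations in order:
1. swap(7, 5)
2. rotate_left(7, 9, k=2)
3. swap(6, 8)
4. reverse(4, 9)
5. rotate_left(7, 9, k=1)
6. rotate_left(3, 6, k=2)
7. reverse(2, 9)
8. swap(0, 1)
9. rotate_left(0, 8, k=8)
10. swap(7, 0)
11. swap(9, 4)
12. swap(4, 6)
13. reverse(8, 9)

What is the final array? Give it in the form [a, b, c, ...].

After 1 (swap(7, 5)): [6, 1, 0, 4, 5, 3, 9, 8, 2, 7]
After 2 (rotate_left(7, 9, k=2)): [6, 1, 0, 4, 5, 3, 9, 7, 8, 2]
After 3 (swap(6, 8)): [6, 1, 0, 4, 5, 3, 8, 7, 9, 2]
After 4 (reverse(4, 9)): [6, 1, 0, 4, 2, 9, 7, 8, 3, 5]
After 5 (rotate_left(7, 9, k=1)): [6, 1, 0, 4, 2, 9, 7, 3, 5, 8]
After 6 (rotate_left(3, 6, k=2)): [6, 1, 0, 9, 7, 4, 2, 3, 5, 8]
After 7 (reverse(2, 9)): [6, 1, 8, 5, 3, 2, 4, 7, 9, 0]
After 8 (swap(0, 1)): [1, 6, 8, 5, 3, 2, 4, 7, 9, 0]
After 9 (rotate_left(0, 8, k=8)): [9, 1, 6, 8, 5, 3, 2, 4, 7, 0]
After 10 (swap(7, 0)): [4, 1, 6, 8, 5, 3, 2, 9, 7, 0]
After 11 (swap(9, 4)): [4, 1, 6, 8, 0, 3, 2, 9, 7, 5]
After 12 (swap(4, 6)): [4, 1, 6, 8, 2, 3, 0, 9, 7, 5]
After 13 (reverse(8, 9)): [4, 1, 6, 8, 2, 3, 0, 9, 5, 7]

Answer: [4, 1, 6, 8, 2, 3, 0, 9, 5, 7]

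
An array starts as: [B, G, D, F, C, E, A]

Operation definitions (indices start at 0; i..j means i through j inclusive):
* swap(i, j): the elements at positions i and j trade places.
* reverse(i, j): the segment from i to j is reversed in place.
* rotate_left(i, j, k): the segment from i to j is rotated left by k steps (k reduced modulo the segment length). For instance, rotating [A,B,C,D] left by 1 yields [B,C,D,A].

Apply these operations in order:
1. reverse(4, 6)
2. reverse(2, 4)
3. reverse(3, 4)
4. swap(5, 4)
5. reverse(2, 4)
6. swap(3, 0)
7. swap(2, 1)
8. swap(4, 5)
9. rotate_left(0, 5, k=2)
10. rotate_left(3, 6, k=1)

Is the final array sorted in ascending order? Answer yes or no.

After 1 (reverse(4, 6)): [B, G, D, F, A, E, C]
After 2 (reverse(2, 4)): [B, G, A, F, D, E, C]
After 3 (reverse(3, 4)): [B, G, A, D, F, E, C]
After 4 (swap(5, 4)): [B, G, A, D, E, F, C]
After 5 (reverse(2, 4)): [B, G, E, D, A, F, C]
After 6 (swap(3, 0)): [D, G, E, B, A, F, C]
After 7 (swap(2, 1)): [D, E, G, B, A, F, C]
After 8 (swap(4, 5)): [D, E, G, B, F, A, C]
After 9 (rotate_left(0, 5, k=2)): [G, B, F, A, D, E, C]
After 10 (rotate_left(3, 6, k=1)): [G, B, F, D, E, C, A]

Answer: no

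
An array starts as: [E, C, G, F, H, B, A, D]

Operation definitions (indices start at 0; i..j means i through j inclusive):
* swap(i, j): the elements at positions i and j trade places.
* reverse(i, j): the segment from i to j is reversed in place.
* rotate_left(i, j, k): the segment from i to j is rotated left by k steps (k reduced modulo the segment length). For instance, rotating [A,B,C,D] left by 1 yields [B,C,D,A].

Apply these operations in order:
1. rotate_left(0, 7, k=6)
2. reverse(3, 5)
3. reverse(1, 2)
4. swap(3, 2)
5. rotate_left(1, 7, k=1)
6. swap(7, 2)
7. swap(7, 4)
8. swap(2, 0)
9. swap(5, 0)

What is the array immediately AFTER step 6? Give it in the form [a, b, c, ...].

After 1 (rotate_left(0, 7, k=6)): [A, D, E, C, G, F, H, B]
After 2 (reverse(3, 5)): [A, D, E, F, G, C, H, B]
After 3 (reverse(1, 2)): [A, E, D, F, G, C, H, B]
After 4 (swap(3, 2)): [A, E, F, D, G, C, H, B]
After 5 (rotate_left(1, 7, k=1)): [A, F, D, G, C, H, B, E]
After 6 (swap(7, 2)): [A, F, E, G, C, H, B, D]

Answer: [A, F, E, G, C, H, B, D]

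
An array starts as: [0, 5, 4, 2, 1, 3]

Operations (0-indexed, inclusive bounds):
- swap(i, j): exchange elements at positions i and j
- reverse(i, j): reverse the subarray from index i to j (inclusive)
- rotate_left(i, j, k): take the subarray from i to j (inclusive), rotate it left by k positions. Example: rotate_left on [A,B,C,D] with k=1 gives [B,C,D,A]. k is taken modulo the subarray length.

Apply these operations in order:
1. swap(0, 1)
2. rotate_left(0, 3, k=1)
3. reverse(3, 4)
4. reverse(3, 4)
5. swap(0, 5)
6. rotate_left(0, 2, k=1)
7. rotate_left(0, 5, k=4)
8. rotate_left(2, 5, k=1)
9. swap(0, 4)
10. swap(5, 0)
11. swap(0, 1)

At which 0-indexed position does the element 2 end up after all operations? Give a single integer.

Answer: 2

Derivation:
After 1 (swap(0, 1)): [5, 0, 4, 2, 1, 3]
After 2 (rotate_left(0, 3, k=1)): [0, 4, 2, 5, 1, 3]
After 3 (reverse(3, 4)): [0, 4, 2, 1, 5, 3]
After 4 (reverse(3, 4)): [0, 4, 2, 5, 1, 3]
After 5 (swap(0, 5)): [3, 4, 2, 5, 1, 0]
After 6 (rotate_left(0, 2, k=1)): [4, 2, 3, 5, 1, 0]
After 7 (rotate_left(0, 5, k=4)): [1, 0, 4, 2, 3, 5]
After 8 (rotate_left(2, 5, k=1)): [1, 0, 2, 3, 5, 4]
After 9 (swap(0, 4)): [5, 0, 2, 3, 1, 4]
After 10 (swap(5, 0)): [4, 0, 2, 3, 1, 5]
After 11 (swap(0, 1)): [0, 4, 2, 3, 1, 5]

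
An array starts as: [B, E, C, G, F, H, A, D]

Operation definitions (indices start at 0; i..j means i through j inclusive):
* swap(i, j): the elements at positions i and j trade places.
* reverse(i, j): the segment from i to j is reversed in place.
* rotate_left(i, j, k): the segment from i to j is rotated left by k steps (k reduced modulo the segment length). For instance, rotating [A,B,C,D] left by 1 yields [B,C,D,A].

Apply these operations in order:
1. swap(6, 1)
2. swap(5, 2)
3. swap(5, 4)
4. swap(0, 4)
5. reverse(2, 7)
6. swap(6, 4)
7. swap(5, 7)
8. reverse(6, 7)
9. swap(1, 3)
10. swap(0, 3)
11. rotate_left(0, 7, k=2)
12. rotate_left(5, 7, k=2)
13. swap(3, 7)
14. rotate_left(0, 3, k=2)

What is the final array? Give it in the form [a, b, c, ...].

After 1 (swap(6, 1)): [B, A, C, G, F, H, E, D]
After 2 (swap(5, 2)): [B, A, H, G, F, C, E, D]
After 3 (swap(5, 4)): [B, A, H, G, C, F, E, D]
After 4 (swap(0, 4)): [C, A, H, G, B, F, E, D]
After 5 (reverse(2, 7)): [C, A, D, E, F, B, G, H]
After 6 (swap(6, 4)): [C, A, D, E, G, B, F, H]
After 7 (swap(5, 7)): [C, A, D, E, G, H, F, B]
After 8 (reverse(6, 7)): [C, A, D, E, G, H, B, F]
After 9 (swap(1, 3)): [C, E, D, A, G, H, B, F]
After 10 (swap(0, 3)): [A, E, D, C, G, H, B, F]
After 11 (rotate_left(0, 7, k=2)): [D, C, G, H, B, F, A, E]
After 12 (rotate_left(5, 7, k=2)): [D, C, G, H, B, E, F, A]
After 13 (swap(3, 7)): [D, C, G, A, B, E, F, H]
After 14 (rotate_left(0, 3, k=2)): [G, A, D, C, B, E, F, H]

Answer: [G, A, D, C, B, E, F, H]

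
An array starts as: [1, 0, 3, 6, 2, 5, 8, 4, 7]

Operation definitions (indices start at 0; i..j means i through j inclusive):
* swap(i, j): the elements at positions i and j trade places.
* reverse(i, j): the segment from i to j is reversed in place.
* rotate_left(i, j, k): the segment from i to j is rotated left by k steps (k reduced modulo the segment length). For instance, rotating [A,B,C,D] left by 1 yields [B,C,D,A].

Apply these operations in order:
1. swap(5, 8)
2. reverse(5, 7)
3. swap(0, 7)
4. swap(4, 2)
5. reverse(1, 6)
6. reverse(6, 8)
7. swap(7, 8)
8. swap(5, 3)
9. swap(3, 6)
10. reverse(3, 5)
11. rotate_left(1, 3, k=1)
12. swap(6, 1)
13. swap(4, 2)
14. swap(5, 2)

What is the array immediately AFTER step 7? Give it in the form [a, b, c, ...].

After 1 (swap(5, 8)): [1, 0, 3, 6, 2, 7, 8, 4, 5]
After 2 (reverse(5, 7)): [1, 0, 3, 6, 2, 4, 8, 7, 5]
After 3 (swap(0, 7)): [7, 0, 3, 6, 2, 4, 8, 1, 5]
After 4 (swap(4, 2)): [7, 0, 2, 6, 3, 4, 8, 1, 5]
After 5 (reverse(1, 6)): [7, 8, 4, 3, 6, 2, 0, 1, 5]
After 6 (reverse(6, 8)): [7, 8, 4, 3, 6, 2, 5, 1, 0]
After 7 (swap(7, 8)): [7, 8, 4, 3, 6, 2, 5, 0, 1]

Answer: [7, 8, 4, 3, 6, 2, 5, 0, 1]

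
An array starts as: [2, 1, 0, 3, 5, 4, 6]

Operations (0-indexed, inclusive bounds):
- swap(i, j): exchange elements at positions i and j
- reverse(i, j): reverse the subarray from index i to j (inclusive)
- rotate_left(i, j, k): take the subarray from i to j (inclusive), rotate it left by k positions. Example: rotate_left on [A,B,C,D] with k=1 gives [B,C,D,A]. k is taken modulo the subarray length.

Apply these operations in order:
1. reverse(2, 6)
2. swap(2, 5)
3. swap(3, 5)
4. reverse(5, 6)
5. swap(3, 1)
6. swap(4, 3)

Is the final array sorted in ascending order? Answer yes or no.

Answer: no

Derivation:
After 1 (reverse(2, 6)): [2, 1, 6, 4, 5, 3, 0]
After 2 (swap(2, 5)): [2, 1, 3, 4, 5, 6, 0]
After 3 (swap(3, 5)): [2, 1, 3, 6, 5, 4, 0]
After 4 (reverse(5, 6)): [2, 1, 3, 6, 5, 0, 4]
After 5 (swap(3, 1)): [2, 6, 3, 1, 5, 0, 4]
After 6 (swap(4, 3)): [2, 6, 3, 5, 1, 0, 4]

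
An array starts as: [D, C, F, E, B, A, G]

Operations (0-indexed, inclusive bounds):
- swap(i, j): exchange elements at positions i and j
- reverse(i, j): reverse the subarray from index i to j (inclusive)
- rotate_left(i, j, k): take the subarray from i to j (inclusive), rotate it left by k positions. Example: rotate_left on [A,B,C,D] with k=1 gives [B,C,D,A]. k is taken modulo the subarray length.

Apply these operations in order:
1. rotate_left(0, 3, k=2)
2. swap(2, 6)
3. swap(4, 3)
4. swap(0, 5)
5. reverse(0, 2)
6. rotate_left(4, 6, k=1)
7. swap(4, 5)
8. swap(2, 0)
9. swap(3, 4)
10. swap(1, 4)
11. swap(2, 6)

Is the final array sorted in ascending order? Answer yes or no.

Answer: yes

Derivation:
After 1 (rotate_left(0, 3, k=2)): [F, E, D, C, B, A, G]
After 2 (swap(2, 6)): [F, E, G, C, B, A, D]
After 3 (swap(4, 3)): [F, E, G, B, C, A, D]
After 4 (swap(0, 5)): [A, E, G, B, C, F, D]
After 5 (reverse(0, 2)): [G, E, A, B, C, F, D]
After 6 (rotate_left(4, 6, k=1)): [G, E, A, B, F, D, C]
After 7 (swap(4, 5)): [G, E, A, B, D, F, C]
After 8 (swap(2, 0)): [A, E, G, B, D, F, C]
After 9 (swap(3, 4)): [A, E, G, D, B, F, C]
After 10 (swap(1, 4)): [A, B, G, D, E, F, C]
After 11 (swap(2, 6)): [A, B, C, D, E, F, G]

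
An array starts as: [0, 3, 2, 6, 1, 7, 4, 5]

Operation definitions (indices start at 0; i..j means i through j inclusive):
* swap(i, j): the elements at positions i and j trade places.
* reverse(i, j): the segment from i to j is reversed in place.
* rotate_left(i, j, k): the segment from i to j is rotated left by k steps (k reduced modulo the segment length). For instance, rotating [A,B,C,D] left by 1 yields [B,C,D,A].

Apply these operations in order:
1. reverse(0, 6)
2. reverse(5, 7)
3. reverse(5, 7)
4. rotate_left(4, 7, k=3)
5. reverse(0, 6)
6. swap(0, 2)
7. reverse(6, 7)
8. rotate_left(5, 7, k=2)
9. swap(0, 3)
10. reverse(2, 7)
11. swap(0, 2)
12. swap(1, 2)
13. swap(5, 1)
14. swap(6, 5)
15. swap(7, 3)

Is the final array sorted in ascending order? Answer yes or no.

After 1 (reverse(0, 6)): [4, 7, 1, 6, 2, 3, 0, 5]
After 2 (reverse(5, 7)): [4, 7, 1, 6, 2, 5, 0, 3]
After 3 (reverse(5, 7)): [4, 7, 1, 6, 2, 3, 0, 5]
After 4 (rotate_left(4, 7, k=3)): [4, 7, 1, 6, 5, 2, 3, 0]
After 5 (reverse(0, 6)): [3, 2, 5, 6, 1, 7, 4, 0]
After 6 (swap(0, 2)): [5, 2, 3, 6, 1, 7, 4, 0]
After 7 (reverse(6, 7)): [5, 2, 3, 6, 1, 7, 0, 4]
After 8 (rotate_left(5, 7, k=2)): [5, 2, 3, 6, 1, 4, 7, 0]
After 9 (swap(0, 3)): [6, 2, 3, 5, 1, 4, 7, 0]
After 10 (reverse(2, 7)): [6, 2, 0, 7, 4, 1, 5, 3]
After 11 (swap(0, 2)): [0, 2, 6, 7, 4, 1, 5, 3]
After 12 (swap(1, 2)): [0, 6, 2, 7, 4, 1, 5, 3]
After 13 (swap(5, 1)): [0, 1, 2, 7, 4, 6, 5, 3]
After 14 (swap(6, 5)): [0, 1, 2, 7, 4, 5, 6, 3]
After 15 (swap(7, 3)): [0, 1, 2, 3, 4, 5, 6, 7]

Answer: yes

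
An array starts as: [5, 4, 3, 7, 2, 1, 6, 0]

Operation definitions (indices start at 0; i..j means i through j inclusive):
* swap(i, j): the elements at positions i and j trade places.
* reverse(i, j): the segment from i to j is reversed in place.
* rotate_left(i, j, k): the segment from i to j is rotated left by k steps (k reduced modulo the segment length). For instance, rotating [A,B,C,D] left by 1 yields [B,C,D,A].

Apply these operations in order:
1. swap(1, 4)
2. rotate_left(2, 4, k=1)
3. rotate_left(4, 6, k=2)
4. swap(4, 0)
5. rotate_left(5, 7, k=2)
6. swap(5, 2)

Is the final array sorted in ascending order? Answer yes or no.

Answer: no

Derivation:
After 1 (swap(1, 4)): [5, 2, 3, 7, 4, 1, 6, 0]
After 2 (rotate_left(2, 4, k=1)): [5, 2, 7, 4, 3, 1, 6, 0]
After 3 (rotate_left(4, 6, k=2)): [5, 2, 7, 4, 6, 3, 1, 0]
After 4 (swap(4, 0)): [6, 2, 7, 4, 5, 3, 1, 0]
After 5 (rotate_left(5, 7, k=2)): [6, 2, 7, 4, 5, 0, 3, 1]
After 6 (swap(5, 2)): [6, 2, 0, 4, 5, 7, 3, 1]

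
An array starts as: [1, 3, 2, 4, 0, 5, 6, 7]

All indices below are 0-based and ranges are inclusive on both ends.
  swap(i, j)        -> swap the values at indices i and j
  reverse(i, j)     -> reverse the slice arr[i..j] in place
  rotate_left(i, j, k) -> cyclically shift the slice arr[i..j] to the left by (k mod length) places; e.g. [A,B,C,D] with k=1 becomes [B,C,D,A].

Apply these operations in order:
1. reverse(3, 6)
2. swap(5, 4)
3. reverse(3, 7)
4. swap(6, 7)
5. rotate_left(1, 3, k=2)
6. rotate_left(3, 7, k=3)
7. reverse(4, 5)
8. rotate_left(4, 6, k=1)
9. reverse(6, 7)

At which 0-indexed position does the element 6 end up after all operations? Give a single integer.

After 1 (reverse(3, 6)): [1, 3, 2, 6, 5, 0, 4, 7]
After 2 (swap(5, 4)): [1, 3, 2, 6, 0, 5, 4, 7]
After 3 (reverse(3, 7)): [1, 3, 2, 7, 4, 5, 0, 6]
After 4 (swap(6, 7)): [1, 3, 2, 7, 4, 5, 6, 0]
After 5 (rotate_left(1, 3, k=2)): [1, 7, 3, 2, 4, 5, 6, 0]
After 6 (rotate_left(3, 7, k=3)): [1, 7, 3, 6, 0, 2, 4, 5]
After 7 (reverse(4, 5)): [1, 7, 3, 6, 2, 0, 4, 5]
After 8 (rotate_left(4, 6, k=1)): [1, 7, 3, 6, 0, 4, 2, 5]
After 9 (reverse(6, 7)): [1, 7, 3, 6, 0, 4, 5, 2]

Answer: 3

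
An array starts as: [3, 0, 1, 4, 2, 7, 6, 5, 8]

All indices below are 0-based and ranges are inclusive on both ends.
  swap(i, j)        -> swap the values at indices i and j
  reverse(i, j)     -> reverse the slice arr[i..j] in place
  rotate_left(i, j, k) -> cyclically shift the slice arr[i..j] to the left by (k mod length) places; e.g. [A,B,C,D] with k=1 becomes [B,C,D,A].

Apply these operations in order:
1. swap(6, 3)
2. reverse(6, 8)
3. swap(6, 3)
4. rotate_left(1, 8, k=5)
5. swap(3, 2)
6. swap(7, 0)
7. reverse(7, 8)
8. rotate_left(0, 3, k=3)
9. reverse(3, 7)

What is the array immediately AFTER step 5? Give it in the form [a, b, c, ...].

Answer: [3, 6, 4, 5, 0, 1, 8, 2, 7]

Derivation:
After 1 (swap(6, 3)): [3, 0, 1, 6, 2, 7, 4, 5, 8]
After 2 (reverse(6, 8)): [3, 0, 1, 6, 2, 7, 8, 5, 4]
After 3 (swap(6, 3)): [3, 0, 1, 8, 2, 7, 6, 5, 4]
After 4 (rotate_left(1, 8, k=5)): [3, 6, 5, 4, 0, 1, 8, 2, 7]
After 5 (swap(3, 2)): [3, 6, 4, 5, 0, 1, 8, 2, 7]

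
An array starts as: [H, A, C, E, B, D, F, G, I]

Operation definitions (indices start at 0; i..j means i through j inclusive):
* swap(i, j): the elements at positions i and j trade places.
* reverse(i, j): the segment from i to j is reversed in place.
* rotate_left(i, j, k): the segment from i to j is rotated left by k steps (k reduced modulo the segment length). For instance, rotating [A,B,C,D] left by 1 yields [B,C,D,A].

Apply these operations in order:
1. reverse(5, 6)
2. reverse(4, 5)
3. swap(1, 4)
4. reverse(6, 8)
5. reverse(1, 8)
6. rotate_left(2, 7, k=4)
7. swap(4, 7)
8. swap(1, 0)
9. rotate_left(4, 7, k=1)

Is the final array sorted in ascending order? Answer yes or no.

Answer: no

Derivation:
After 1 (reverse(5, 6)): [H, A, C, E, B, F, D, G, I]
After 2 (reverse(4, 5)): [H, A, C, E, F, B, D, G, I]
After 3 (swap(1, 4)): [H, F, C, E, A, B, D, G, I]
After 4 (reverse(6, 8)): [H, F, C, E, A, B, I, G, D]
After 5 (reverse(1, 8)): [H, D, G, I, B, A, E, C, F]
After 6 (rotate_left(2, 7, k=4)): [H, D, E, C, G, I, B, A, F]
After 7 (swap(4, 7)): [H, D, E, C, A, I, B, G, F]
After 8 (swap(1, 0)): [D, H, E, C, A, I, B, G, F]
After 9 (rotate_left(4, 7, k=1)): [D, H, E, C, I, B, G, A, F]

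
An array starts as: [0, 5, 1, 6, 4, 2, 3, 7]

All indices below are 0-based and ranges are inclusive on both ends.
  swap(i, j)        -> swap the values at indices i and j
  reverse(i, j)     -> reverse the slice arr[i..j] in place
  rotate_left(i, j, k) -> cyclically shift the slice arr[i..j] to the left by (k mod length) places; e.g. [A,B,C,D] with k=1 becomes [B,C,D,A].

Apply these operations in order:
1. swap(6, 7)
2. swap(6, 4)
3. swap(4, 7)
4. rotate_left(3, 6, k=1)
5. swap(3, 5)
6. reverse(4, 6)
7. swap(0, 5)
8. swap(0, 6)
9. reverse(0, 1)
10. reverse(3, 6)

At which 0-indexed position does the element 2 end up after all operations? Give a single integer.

Answer: 1

Derivation:
After 1 (swap(6, 7)): [0, 5, 1, 6, 4, 2, 7, 3]
After 2 (swap(6, 4)): [0, 5, 1, 6, 7, 2, 4, 3]
After 3 (swap(4, 7)): [0, 5, 1, 6, 3, 2, 4, 7]
After 4 (rotate_left(3, 6, k=1)): [0, 5, 1, 3, 2, 4, 6, 7]
After 5 (swap(3, 5)): [0, 5, 1, 4, 2, 3, 6, 7]
After 6 (reverse(4, 6)): [0, 5, 1, 4, 6, 3, 2, 7]
After 7 (swap(0, 5)): [3, 5, 1, 4, 6, 0, 2, 7]
After 8 (swap(0, 6)): [2, 5, 1, 4, 6, 0, 3, 7]
After 9 (reverse(0, 1)): [5, 2, 1, 4, 6, 0, 3, 7]
After 10 (reverse(3, 6)): [5, 2, 1, 3, 0, 6, 4, 7]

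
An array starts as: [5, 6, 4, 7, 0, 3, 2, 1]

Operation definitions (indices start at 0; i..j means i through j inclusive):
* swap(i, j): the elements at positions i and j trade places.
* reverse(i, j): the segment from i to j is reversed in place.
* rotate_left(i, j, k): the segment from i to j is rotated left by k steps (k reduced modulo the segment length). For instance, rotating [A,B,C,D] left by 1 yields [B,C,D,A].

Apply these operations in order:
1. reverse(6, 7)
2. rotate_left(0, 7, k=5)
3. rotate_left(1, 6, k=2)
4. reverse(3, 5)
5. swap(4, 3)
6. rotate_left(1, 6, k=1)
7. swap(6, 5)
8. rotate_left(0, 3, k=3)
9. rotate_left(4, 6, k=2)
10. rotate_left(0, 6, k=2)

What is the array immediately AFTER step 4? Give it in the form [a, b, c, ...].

After 1 (reverse(6, 7)): [5, 6, 4, 7, 0, 3, 1, 2]
After 2 (rotate_left(0, 7, k=5)): [3, 1, 2, 5, 6, 4, 7, 0]
After 3 (rotate_left(1, 6, k=2)): [3, 5, 6, 4, 7, 1, 2, 0]
After 4 (reverse(3, 5)): [3, 5, 6, 1, 7, 4, 2, 0]

Answer: [3, 5, 6, 1, 7, 4, 2, 0]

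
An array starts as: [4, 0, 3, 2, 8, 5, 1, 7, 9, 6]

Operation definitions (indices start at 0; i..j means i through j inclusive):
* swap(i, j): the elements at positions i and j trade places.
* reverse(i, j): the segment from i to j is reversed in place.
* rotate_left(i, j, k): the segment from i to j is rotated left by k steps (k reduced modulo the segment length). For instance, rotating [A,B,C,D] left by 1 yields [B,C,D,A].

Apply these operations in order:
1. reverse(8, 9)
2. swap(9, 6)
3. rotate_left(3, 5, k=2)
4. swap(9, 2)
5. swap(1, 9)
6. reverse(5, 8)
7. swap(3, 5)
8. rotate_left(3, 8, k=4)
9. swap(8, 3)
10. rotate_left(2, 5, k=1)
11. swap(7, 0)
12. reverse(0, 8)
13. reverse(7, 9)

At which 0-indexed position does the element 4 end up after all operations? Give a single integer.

After 1 (reverse(8, 9)): [4, 0, 3, 2, 8, 5, 1, 7, 6, 9]
After 2 (swap(9, 6)): [4, 0, 3, 2, 8, 5, 9, 7, 6, 1]
After 3 (rotate_left(3, 5, k=2)): [4, 0, 3, 5, 2, 8, 9, 7, 6, 1]
After 4 (swap(9, 2)): [4, 0, 1, 5, 2, 8, 9, 7, 6, 3]
After 5 (swap(1, 9)): [4, 3, 1, 5, 2, 8, 9, 7, 6, 0]
After 6 (reverse(5, 8)): [4, 3, 1, 5, 2, 6, 7, 9, 8, 0]
After 7 (swap(3, 5)): [4, 3, 1, 6, 2, 5, 7, 9, 8, 0]
After 8 (rotate_left(3, 8, k=4)): [4, 3, 1, 9, 8, 6, 2, 5, 7, 0]
After 9 (swap(8, 3)): [4, 3, 1, 7, 8, 6, 2, 5, 9, 0]
After 10 (rotate_left(2, 5, k=1)): [4, 3, 7, 8, 6, 1, 2, 5, 9, 0]
After 11 (swap(7, 0)): [5, 3, 7, 8, 6, 1, 2, 4, 9, 0]
After 12 (reverse(0, 8)): [9, 4, 2, 1, 6, 8, 7, 3, 5, 0]
After 13 (reverse(7, 9)): [9, 4, 2, 1, 6, 8, 7, 0, 5, 3]

Answer: 1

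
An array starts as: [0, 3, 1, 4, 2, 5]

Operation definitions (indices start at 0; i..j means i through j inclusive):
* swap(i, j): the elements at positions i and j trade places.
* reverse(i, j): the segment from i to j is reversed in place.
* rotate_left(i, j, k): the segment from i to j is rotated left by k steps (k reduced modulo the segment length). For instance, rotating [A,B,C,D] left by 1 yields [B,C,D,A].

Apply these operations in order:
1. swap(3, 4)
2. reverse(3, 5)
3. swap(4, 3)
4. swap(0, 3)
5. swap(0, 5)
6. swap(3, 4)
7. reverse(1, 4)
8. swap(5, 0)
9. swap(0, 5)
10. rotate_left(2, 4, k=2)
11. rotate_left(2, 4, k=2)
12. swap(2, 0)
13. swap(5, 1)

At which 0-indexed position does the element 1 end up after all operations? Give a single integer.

After 1 (swap(3, 4)): [0, 3, 1, 2, 4, 5]
After 2 (reverse(3, 5)): [0, 3, 1, 5, 4, 2]
After 3 (swap(4, 3)): [0, 3, 1, 4, 5, 2]
After 4 (swap(0, 3)): [4, 3, 1, 0, 5, 2]
After 5 (swap(0, 5)): [2, 3, 1, 0, 5, 4]
After 6 (swap(3, 4)): [2, 3, 1, 5, 0, 4]
After 7 (reverse(1, 4)): [2, 0, 5, 1, 3, 4]
After 8 (swap(5, 0)): [4, 0, 5, 1, 3, 2]
After 9 (swap(0, 5)): [2, 0, 5, 1, 3, 4]
After 10 (rotate_left(2, 4, k=2)): [2, 0, 3, 5, 1, 4]
After 11 (rotate_left(2, 4, k=2)): [2, 0, 1, 3, 5, 4]
After 12 (swap(2, 0)): [1, 0, 2, 3, 5, 4]
After 13 (swap(5, 1)): [1, 4, 2, 3, 5, 0]

Answer: 0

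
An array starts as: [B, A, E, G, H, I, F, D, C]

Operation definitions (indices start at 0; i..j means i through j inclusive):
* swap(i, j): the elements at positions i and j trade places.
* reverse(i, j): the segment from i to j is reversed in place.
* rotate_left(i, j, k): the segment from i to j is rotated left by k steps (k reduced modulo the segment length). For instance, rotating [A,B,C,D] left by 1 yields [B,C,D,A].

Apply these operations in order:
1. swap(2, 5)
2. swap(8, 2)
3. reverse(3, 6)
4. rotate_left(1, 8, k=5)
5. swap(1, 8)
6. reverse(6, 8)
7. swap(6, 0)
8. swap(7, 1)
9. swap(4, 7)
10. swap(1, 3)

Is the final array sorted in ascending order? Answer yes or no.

After 1 (swap(2, 5)): [B, A, I, G, H, E, F, D, C]
After 2 (swap(8, 2)): [B, A, C, G, H, E, F, D, I]
After 3 (reverse(3, 6)): [B, A, C, F, E, H, G, D, I]
After 4 (rotate_left(1, 8, k=5)): [B, G, D, I, A, C, F, E, H]
After 5 (swap(1, 8)): [B, H, D, I, A, C, F, E, G]
After 6 (reverse(6, 8)): [B, H, D, I, A, C, G, E, F]
After 7 (swap(6, 0)): [G, H, D, I, A, C, B, E, F]
After 8 (swap(7, 1)): [G, E, D, I, A, C, B, H, F]
After 9 (swap(4, 7)): [G, E, D, I, H, C, B, A, F]
After 10 (swap(1, 3)): [G, I, D, E, H, C, B, A, F]

Answer: no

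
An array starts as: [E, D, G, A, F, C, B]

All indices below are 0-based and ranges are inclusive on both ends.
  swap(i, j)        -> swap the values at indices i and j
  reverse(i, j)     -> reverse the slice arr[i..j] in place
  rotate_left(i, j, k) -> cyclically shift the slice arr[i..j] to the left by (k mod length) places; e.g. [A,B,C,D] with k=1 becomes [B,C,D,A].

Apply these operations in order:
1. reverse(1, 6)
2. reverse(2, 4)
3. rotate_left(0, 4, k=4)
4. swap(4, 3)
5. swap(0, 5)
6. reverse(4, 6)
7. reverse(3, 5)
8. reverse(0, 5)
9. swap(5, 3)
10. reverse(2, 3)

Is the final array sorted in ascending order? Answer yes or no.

Answer: no

Derivation:
After 1 (reverse(1, 6)): [E, B, C, F, A, G, D]
After 2 (reverse(2, 4)): [E, B, A, F, C, G, D]
After 3 (rotate_left(0, 4, k=4)): [C, E, B, A, F, G, D]
After 4 (swap(4, 3)): [C, E, B, F, A, G, D]
After 5 (swap(0, 5)): [G, E, B, F, A, C, D]
After 6 (reverse(4, 6)): [G, E, B, F, D, C, A]
After 7 (reverse(3, 5)): [G, E, B, C, D, F, A]
After 8 (reverse(0, 5)): [F, D, C, B, E, G, A]
After 9 (swap(5, 3)): [F, D, C, G, E, B, A]
After 10 (reverse(2, 3)): [F, D, G, C, E, B, A]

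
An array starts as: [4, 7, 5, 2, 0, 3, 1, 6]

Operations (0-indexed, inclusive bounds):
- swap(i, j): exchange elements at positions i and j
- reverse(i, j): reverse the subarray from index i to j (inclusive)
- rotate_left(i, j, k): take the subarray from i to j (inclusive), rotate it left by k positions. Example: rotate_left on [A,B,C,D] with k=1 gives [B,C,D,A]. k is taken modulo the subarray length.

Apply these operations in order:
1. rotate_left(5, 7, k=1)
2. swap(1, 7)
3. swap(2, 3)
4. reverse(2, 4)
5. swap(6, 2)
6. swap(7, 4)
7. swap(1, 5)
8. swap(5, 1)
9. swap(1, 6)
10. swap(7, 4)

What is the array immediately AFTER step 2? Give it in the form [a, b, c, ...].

Answer: [4, 3, 5, 2, 0, 1, 6, 7]

Derivation:
After 1 (rotate_left(5, 7, k=1)): [4, 7, 5, 2, 0, 1, 6, 3]
After 2 (swap(1, 7)): [4, 3, 5, 2, 0, 1, 6, 7]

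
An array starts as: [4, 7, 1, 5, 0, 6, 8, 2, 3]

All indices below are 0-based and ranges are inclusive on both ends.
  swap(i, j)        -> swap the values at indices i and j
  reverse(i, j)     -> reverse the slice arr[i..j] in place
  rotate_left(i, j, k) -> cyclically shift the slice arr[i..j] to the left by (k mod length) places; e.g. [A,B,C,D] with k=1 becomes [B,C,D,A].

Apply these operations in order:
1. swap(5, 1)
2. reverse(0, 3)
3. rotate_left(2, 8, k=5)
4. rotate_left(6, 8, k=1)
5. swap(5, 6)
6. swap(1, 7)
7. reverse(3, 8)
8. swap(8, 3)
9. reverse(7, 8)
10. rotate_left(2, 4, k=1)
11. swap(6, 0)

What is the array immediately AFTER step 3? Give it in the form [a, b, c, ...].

After 1 (swap(5, 1)): [4, 6, 1, 5, 0, 7, 8, 2, 3]
After 2 (reverse(0, 3)): [5, 1, 6, 4, 0, 7, 8, 2, 3]
After 3 (rotate_left(2, 8, k=5)): [5, 1, 2, 3, 6, 4, 0, 7, 8]

Answer: [5, 1, 2, 3, 6, 4, 0, 7, 8]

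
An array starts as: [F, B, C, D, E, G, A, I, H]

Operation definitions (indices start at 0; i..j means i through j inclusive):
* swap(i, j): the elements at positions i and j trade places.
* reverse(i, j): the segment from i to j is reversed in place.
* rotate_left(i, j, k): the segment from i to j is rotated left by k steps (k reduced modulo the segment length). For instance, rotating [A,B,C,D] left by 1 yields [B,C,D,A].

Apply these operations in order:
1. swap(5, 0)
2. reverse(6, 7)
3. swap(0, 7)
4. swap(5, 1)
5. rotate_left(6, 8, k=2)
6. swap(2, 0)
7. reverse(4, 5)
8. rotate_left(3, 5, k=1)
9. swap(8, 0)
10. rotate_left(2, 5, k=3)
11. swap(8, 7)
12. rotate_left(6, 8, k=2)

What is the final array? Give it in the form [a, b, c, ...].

After 1 (swap(5, 0)): [G, B, C, D, E, F, A, I, H]
After 2 (reverse(6, 7)): [G, B, C, D, E, F, I, A, H]
After 3 (swap(0, 7)): [A, B, C, D, E, F, I, G, H]
After 4 (swap(5, 1)): [A, F, C, D, E, B, I, G, H]
After 5 (rotate_left(6, 8, k=2)): [A, F, C, D, E, B, H, I, G]
After 6 (swap(2, 0)): [C, F, A, D, E, B, H, I, G]
After 7 (reverse(4, 5)): [C, F, A, D, B, E, H, I, G]
After 8 (rotate_left(3, 5, k=1)): [C, F, A, B, E, D, H, I, G]
After 9 (swap(8, 0)): [G, F, A, B, E, D, H, I, C]
After 10 (rotate_left(2, 5, k=3)): [G, F, D, A, B, E, H, I, C]
After 11 (swap(8, 7)): [G, F, D, A, B, E, H, C, I]
After 12 (rotate_left(6, 8, k=2)): [G, F, D, A, B, E, I, H, C]

Answer: [G, F, D, A, B, E, I, H, C]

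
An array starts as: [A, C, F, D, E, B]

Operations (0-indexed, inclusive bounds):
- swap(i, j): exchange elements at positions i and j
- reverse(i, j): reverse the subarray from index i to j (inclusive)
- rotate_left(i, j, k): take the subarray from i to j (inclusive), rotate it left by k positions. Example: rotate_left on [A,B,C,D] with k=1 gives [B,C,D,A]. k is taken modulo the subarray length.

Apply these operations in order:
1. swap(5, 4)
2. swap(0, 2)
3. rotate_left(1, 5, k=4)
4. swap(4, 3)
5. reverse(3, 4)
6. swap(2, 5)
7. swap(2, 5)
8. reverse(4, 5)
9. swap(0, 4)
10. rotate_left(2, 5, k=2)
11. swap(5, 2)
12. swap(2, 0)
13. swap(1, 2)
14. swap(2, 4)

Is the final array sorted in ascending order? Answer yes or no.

Answer: yes

Derivation:
After 1 (swap(5, 4)): [A, C, F, D, B, E]
After 2 (swap(0, 2)): [F, C, A, D, B, E]
After 3 (rotate_left(1, 5, k=4)): [F, E, C, A, D, B]
After 4 (swap(4, 3)): [F, E, C, D, A, B]
After 5 (reverse(3, 4)): [F, E, C, A, D, B]
After 6 (swap(2, 5)): [F, E, B, A, D, C]
After 7 (swap(2, 5)): [F, E, C, A, D, B]
After 8 (reverse(4, 5)): [F, E, C, A, B, D]
After 9 (swap(0, 4)): [B, E, C, A, F, D]
After 10 (rotate_left(2, 5, k=2)): [B, E, F, D, C, A]
After 11 (swap(5, 2)): [B, E, A, D, C, F]
After 12 (swap(2, 0)): [A, E, B, D, C, F]
After 13 (swap(1, 2)): [A, B, E, D, C, F]
After 14 (swap(2, 4)): [A, B, C, D, E, F]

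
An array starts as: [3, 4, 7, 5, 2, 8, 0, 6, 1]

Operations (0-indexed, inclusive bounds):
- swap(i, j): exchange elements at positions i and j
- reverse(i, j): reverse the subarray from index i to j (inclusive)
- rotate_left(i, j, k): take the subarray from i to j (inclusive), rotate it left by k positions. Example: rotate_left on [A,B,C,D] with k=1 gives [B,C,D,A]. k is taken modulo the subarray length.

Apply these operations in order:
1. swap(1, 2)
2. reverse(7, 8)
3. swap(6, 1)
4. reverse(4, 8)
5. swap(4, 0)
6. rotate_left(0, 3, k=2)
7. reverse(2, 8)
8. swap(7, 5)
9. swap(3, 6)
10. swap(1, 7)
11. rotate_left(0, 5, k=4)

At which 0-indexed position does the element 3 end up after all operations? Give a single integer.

Answer: 5

Derivation:
After 1 (swap(1, 2)): [3, 7, 4, 5, 2, 8, 0, 6, 1]
After 2 (reverse(7, 8)): [3, 7, 4, 5, 2, 8, 0, 1, 6]
After 3 (swap(6, 1)): [3, 0, 4, 5, 2, 8, 7, 1, 6]
After 4 (reverse(4, 8)): [3, 0, 4, 5, 6, 1, 7, 8, 2]
After 5 (swap(4, 0)): [6, 0, 4, 5, 3, 1, 7, 8, 2]
After 6 (rotate_left(0, 3, k=2)): [4, 5, 6, 0, 3, 1, 7, 8, 2]
After 7 (reverse(2, 8)): [4, 5, 2, 8, 7, 1, 3, 0, 6]
After 8 (swap(7, 5)): [4, 5, 2, 8, 7, 0, 3, 1, 6]
After 9 (swap(3, 6)): [4, 5, 2, 3, 7, 0, 8, 1, 6]
After 10 (swap(1, 7)): [4, 1, 2, 3, 7, 0, 8, 5, 6]
After 11 (rotate_left(0, 5, k=4)): [7, 0, 4, 1, 2, 3, 8, 5, 6]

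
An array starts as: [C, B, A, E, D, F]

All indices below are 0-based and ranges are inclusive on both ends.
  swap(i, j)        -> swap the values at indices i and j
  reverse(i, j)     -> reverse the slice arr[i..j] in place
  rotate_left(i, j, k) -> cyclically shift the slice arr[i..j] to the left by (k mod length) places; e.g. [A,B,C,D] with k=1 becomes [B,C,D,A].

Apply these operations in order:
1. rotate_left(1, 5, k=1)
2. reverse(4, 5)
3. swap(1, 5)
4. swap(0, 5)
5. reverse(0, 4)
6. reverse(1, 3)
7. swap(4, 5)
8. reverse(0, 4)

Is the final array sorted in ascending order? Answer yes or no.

Answer: no

Derivation:
After 1 (rotate_left(1, 5, k=1)): [C, A, E, D, F, B]
After 2 (reverse(4, 5)): [C, A, E, D, B, F]
After 3 (swap(1, 5)): [C, F, E, D, B, A]
After 4 (swap(0, 5)): [A, F, E, D, B, C]
After 5 (reverse(0, 4)): [B, D, E, F, A, C]
After 6 (reverse(1, 3)): [B, F, E, D, A, C]
After 7 (swap(4, 5)): [B, F, E, D, C, A]
After 8 (reverse(0, 4)): [C, D, E, F, B, A]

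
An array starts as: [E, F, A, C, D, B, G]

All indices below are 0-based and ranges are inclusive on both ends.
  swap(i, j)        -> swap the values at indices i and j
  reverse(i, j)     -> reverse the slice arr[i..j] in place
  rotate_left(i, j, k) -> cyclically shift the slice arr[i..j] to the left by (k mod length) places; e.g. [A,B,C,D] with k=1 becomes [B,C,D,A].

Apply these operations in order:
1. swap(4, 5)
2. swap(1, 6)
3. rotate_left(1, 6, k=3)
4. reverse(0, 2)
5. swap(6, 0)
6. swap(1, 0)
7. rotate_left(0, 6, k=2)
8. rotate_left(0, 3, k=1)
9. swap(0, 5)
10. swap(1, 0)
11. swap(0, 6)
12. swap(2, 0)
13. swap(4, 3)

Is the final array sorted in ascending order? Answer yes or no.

Answer: yes

Derivation:
After 1 (swap(4, 5)): [E, F, A, C, B, D, G]
After 2 (swap(1, 6)): [E, G, A, C, B, D, F]
After 3 (rotate_left(1, 6, k=3)): [E, B, D, F, G, A, C]
After 4 (reverse(0, 2)): [D, B, E, F, G, A, C]
After 5 (swap(6, 0)): [C, B, E, F, G, A, D]
After 6 (swap(1, 0)): [B, C, E, F, G, A, D]
After 7 (rotate_left(0, 6, k=2)): [E, F, G, A, D, B, C]
After 8 (rotate_left(0, 3, k=1)): [F, G, A, E, D, B, C]
After 9 (swap(0, 5)): [B, G, A, E, D, F, C]
After 10 (swap(1, 0)): [G, B, A, E, D, F, C]
After 11 (swap(0, 6)): [C, B, A, E, D, F, G]
After 12 (swap(2, 0)): [A, B, C, E, D, F, G]
After 13 (swap(4, 3)): [A, B, C, D, E, F, G]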